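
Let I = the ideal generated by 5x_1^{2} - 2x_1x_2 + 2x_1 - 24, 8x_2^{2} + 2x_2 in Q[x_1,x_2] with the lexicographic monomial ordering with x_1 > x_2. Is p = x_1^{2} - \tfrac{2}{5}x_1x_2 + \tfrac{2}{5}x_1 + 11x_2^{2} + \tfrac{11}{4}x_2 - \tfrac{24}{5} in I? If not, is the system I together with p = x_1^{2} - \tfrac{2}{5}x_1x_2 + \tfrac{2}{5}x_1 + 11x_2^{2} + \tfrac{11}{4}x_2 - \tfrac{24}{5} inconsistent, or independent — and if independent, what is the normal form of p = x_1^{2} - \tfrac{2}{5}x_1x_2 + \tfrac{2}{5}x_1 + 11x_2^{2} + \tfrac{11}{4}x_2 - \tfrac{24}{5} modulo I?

First compute the reduced Gröbner basis of I by Buchberger's algorithm.
f_1 = 5x_1^{2} - 2x_1x_2 + 2x_1 - 24, LT = x_1^{2}.
f_2 = 8x_2^{2} + 2x_2, LT = x_2^{2}.

S(f_1,f_2): leading monomials are coprime, so the S-polynomial reduces to 0 (Buchberger's first criterion).
Every S-polynomial of the final basis reduces to 0, so we have a Gröbner basis.
Inter-reduce: drop elements whose leading term is divisible by another's, tail-reduce, and make monic.
Reduced Gröbner basis: {x_1^{2} - \tfrac{2}{5}x_1x_2 + \tfrac{2}{5}x_1 - \tfrac{24}{5}, x_2^{2} + \tfrac{1}{4}x_2}.
Label its elements g_1 = x_1^{2} - \tfrac{2}{5}x_1x_2 + \tfrac{2}{5}x_1 - \tfrac{24}{5}, g_2 = x_2^{2} + \tfrac{1}{4}x_2.

Reduce p = x_1^{2} - \tfrac{2}{5}x_1x_2 + \tfrac{2}{5}x_1 + 11x_2^{2} + \tfrac{11}{4}x_2 - \tfrac{24}{5} modulo G:
  leading term x_1^{2}: subtract (1)·g_1 from x_1^{2} - \tfrac{2}{5}x_1x_2 + \tfrac{2}{5}x_1 + 11x_2^{2} + \tfrac{11}{4}x_2 - \tfrac{24}{5} → 11x_2^{2} + \tfrac{11}{4}x_2
  leading term x_2^{2}: subtract (11)·g_2 from 11x_2^{2} + \tfrac{11}{4}x_2 → 0
  normal form = 0.
Since the normal form is 0, p ∈ I.

x_1^{2} - \tfrac{2}{5}x_1x_2 + \tfrac{2}{5}x_1 + 11x_2^{2} + \tfrac{11}{4}x_2 - \tfrac{24}{5} lies in I (it reduces to 0).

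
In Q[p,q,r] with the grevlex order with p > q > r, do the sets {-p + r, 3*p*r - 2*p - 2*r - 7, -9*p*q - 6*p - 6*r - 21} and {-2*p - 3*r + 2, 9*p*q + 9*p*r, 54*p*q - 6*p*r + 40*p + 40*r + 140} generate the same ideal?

No, the ideals differ.

Equality of ideals is decidable: compute both reduced Gröbner bases (unique for the ordering) and check whether they agree.
Buchberger on the first generating set:
f_1 = -p + r, LT = p.
f_2 = 3*p*r - 2*p - 2*r - 7, LT = p*r.
f_3 = -9*p*q - 6*p - 6*r - 21, LT = p*q.

S(f_1,f_2): lcm = p*r. S = -r**2 + 2/3*p + 2/3*r + 7/3.
  reduce S modulo (f_1, f_2, f_3):
  remainder -r**2 + 4/3*r + 7/3 ≠ 0; add g_4 = -r**2 + 4/3*r + 7/3 to the basis.

S(f_1,f_3): lcm = p*q. S = -q*r - 2/3*p - 2/3*r - 7/3.
  reduce S modulo (f_1, f_2, f_3, g_4):
  remainder -q*r - 4/3*r - 7/3 ≠ 0; add g_5 = -q*r - 4/3*r - 7/3 to the basis.

S(f_2,f_3): lcm = p*q*r. S = -2/3*p*q - 2/3*p*r - 2/3*q*r - 2/3*r**2 - 7/3*q - 7/3*r.
  reduce S modulo (f_1, f_2, f_3, g_4, g_5):
  remainder -7/3*q - 7/3*r ≠ 0; add g_6 = -7/3*q - 7/3*r to the basis.

The other S-polynomials (S(f_1,g_4), S(f_2,g_4), S(f_3,g_4), S(f_1,g_5), S(f_2,g_5), S(f_3,g_5), S(g_4,g_5), S(f_1,g_6), S(f_2,g_6), S(f_3,g_6), S(g_4,g_6), S(g_5,g_6)) all reduce to 0 modulo the current basis, so we have a Gröbner basis.
Inter-reduce: drop elements whose leading term is divisible by another's, tail-reduce, and make monic.
Reduced Gröbner basis: {r**2 - 4/3*r - 7/3, p - r, q + r}.

Buchberger on the second generating set:
h_1 = -2*p - 3*r + 2, LT = p.
h_2 = 9*p*q + 9*p*r, LT = p*q.
h_3 = 54*p*q - 6*p*r + 40*p + 40*r + 140, LT = p*q.

S(h_1,h_2): lcm = p*q. S = -p*r + 3/2*q*r - q.
  reduce S modulo (h_1, h_2, h_3):
  remainder 3/2*q*r + 3/2*r**2 - q - r ≠ 0; add k_4 = 3/2*q*r + 3/2*r**2 - q - r to the basis.

S(h_1,h_3): lcm = p*q. S = 1/9*p*r + 3/2*q*r - 20/27*p - q - 20/27*r - 70/27.
  reduce S modulo (h_1, h_2, h_3, k_4):
  remainder -5/3*r**2 + 40/27*r - 10/3 ≠ 0; add k_5 = -5/3*r**2 + 40/27*r - 10/3 to the basis.

S(k_4,k_5): lcm = q*r**2. S = r**3 + 2/9*q*r - 2/3*r**2 - 2*q.
  reduce S modulo (h_1, h_2, h_3, k_4, k_5):
  remainder -50/27*q - 50/27*r ≠ 0; add k_6 = -50/27*q - 50/27*r to the basis.

The other S-polynomials (S(h_2,h_3), S(h_1,k_4), S(h_2,k_4), S(h_3,k_4), S(h_1,k_5), S(h_2,k_5), S(h_3,k_5), S(h_1,k_6), S(h_2,k_6), S(h_3,k_6), S(k_4,k_6), S(k_5,k_6)) all reduce to 0 modulo the current basis, so we have a Gröbner basis.
Inter-reduce: drop elements whose leading term is divisible by another's, tail-reduce, and make monic.
Reduced Gröbner basis: {r**2 - 8/9*r + 2, p + 3/2*r - 1, q + r}.

Since the reduced bases disagree, the two ideals are not the same.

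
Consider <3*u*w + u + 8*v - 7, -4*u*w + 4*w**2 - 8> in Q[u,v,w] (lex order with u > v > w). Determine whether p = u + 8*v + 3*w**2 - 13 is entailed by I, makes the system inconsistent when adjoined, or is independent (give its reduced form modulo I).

u + 8*v + 3*w**2 - 13 lies in I (it reduces to 0).

First compute the reduced Gröbner basis of I by Buchberger's algorithm.
f_1 = 3*u*w + u + 8*v - 7, LT = u*w.
f_2 = -4*u*w + 4*w**2 - 8, LT = u*w.

S(f_1,f_2): lcm = u*w. S = 1/3*u + 8/3*v + w**2 - 13/3.
  leading term u: no divisor's leading term divides it; move 1/3*u to the remainder.
  leading term v: no divisor's leading term divides it; move 8/3*v to the remainder.
  leading term w**2: no divisor's leading term divides it; move w**2 to the remainder.
  leading term 1: no divisor's leading term divides it; move -13/3 to the remainder.
  remainder 1/3*u + 8/3*v + w**2 - 13/3 ≠ 0; add h_3 = 1/3*u + 8/3*v + w**2 - 13/3 to the basis.

S(f_1,h_3): lcm = u*w. S = 1/3*u - 8*v*w + 8/3*v - 3*w**3 + 13*w - 7/3.
  leading term u: subtract (1)·h_3 from 1/3*u - 8*v*w + 8/3*v - 3*w**3 + 13*w - 7/3 → -8*v*w - 3*w**3 - w**2 + 13*w + 2
  leading term v*w: no divisor's leading term divides it; move -8*v*w to the remainder.
  leading term w**3: no divisor's leading term divides it; move -3*w**3 to the remainder.
  leading term w**2: no divisor's leading term divides it; move -w**2 to the remainder.
  leading term w: no divisor's leading term divides it; move 13*w to the remainder.
  leading term 1: no divisor's leading term divides it; move 2 to the remainder.
  remainder -8*v*w - 3*w**3 - w**2 + 13*w + 2 ≠ 0; add h_4 = -8*v*w - 3*w**3 - w**2 + 13*w + 2 to the basis.

S(f_2,h_3): lcm = u*w. S = -8*v*w - 3*w**3 - w**2 + 13*w + 2.
  leading term v*w: subtract (1)·h_4 from -8*v*w - 3*w**3 - w**2 + 13*w + 2 → 0
  remainder 0.

S(f_1,h_4): lcm = u*v*w. S = 1/3*u*v - 3/8*u*w**3 - 1/8*u*w**2 + 13/8*u*w + 1/4*u + 8/3*v**2 - 7/3*v.
  leading term u*v: subtract (v)·h_3 from 1/3*u*v - 3/8*u*w**3 - 1/8*u*w**2 + 13/8*u*w + 1/4*u + 8/3*v**2 - 7/3*v → -3/8*u*w**3 - 1/8*u*w**2 + 13/8*u*w + 1/4*u - v*w**2 + 2*v
  leading term u*w**3: subtract (-1/8*w**2)·f_1 from -3/8*u*w**3 - 1/8*u*w**2 + 13/8*u*w + 1/4*u - v*w**2 + 2*v → 13/8*u*w + 1/4*u + 2*v - 7/8*w**2
  leading term u*w: subtract (13/24)·f_1 from 13/8*u*w + 1/4*u + 2*v - 7/8*w**2 → -7/24*u - 7/3*v - 7/8*w**2 + 91/24
  leading term u: subtract (-7/8)·h_3 from -7/24*u - 7/3*v - 7/8*w**2 + 91/24 → 0
  remainder 0.

S(f_2,h_4): lcm = u*v*w. S = -3/8*u*w**3 - 1/8*u*w**2 + 13/8*u*w + 1/4*u - v*w**2 + 2*v.
  leading term u*w**3: subtract (-1/8*w**2)·f_1 from -3/8*u*w**3 - 1/8*u*w**2 + 13/8*u*w + 1/4*u - v*w**2 + 2*v → 13/8*u*w + 1/4*u + 2*v - 7/8*w**2
  leading term u*w: subtract (13/24)·f_1 from 13/8*u*w + 1/4*u + 2*v - 7/8*w**2 → -7/24*u - 7/3*v - 7/8*w**2 + 91/24
  leading term u: subtract (-7/8)·h_3 from -7/24*u - 7/3*v - 7/8*w**2 + 91/24 → 0
  remainder 0.

S(h_3,h_4): leading monomials are coprime, so the S-polynomial reduces to 0 (Buchberger's first criterion).
Every S-polynomial of the final basis reduces to 0, so we have a Gröbner basis.
Inter-reduce: drop elements whose leading term is divisible by another's, tail-reduce, and make monic.
Reduced Gröbner basis: {u + 8*v + 3*w**2 - 13, v*w + 3/8*w**3 + 1/8*w**2 - 13/8*w - 1/4}.
Label its elements g_1 = u + 8*v + 3*w**2 - 13, g_2 = v*w + 3/8*w**3 + 1/8*w**2 - 13/8*w - 1/4.

Reduce p = u + 8*v + 3*w**2 - 13 modulo G:
  leading term u: subtract (1)·g_1 from u + 8*v + 3*w**2 - 13 → 0
  normal form = 0.
Since the normal form is 0, p ∈ I.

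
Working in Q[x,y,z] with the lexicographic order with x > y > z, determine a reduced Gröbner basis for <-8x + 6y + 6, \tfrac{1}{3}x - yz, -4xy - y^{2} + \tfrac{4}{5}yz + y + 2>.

G = {x - \tfrac{33}{20}z, y - \tfrac{11}{5}z + 1, z^{2} - \tfrac{31}{44}z}

Buchberger's algorithm terminates because the ascending chain of leading-term ideals stabilizes.

f_1 = -8x + 6y + 6, LT = x.
f_2 = \tfrac{1}{3}x - yz, LT = x.
f_3 = -4xy - y^{2} + \tfrac{4}{5}yz + y + 2, LT = xy.

S(f_1,f_2): lcm = x. S = 3yz - \tfrac{3}{4}y - \tfrac{3}{4}.
  reduce S modulo (f_1, f_2, f_3):
  remainder 3yz - \tfrac{3}{4}y - \tfrac{3}{4} ≠ 0; add g_4 = 3yz - \tfrac{3}{4}y - \tfrac{3}{4} to the basis.

S(f_1,f_3): lcm = xy. S = -y^{2} + \tfrac{1}{5}yz - \tfrac{1}{2}y + \tfrac{1}{2}.
  reduce S modulo (f_1, f_2, f_3, g_4):
  remainder -y^{2} - \tfrac{9}{20}y + \tfrac{11}{20} ≠ 0; add g_5 = -y^{2} - \tfrac{9}{20}y + \tfrac{11}{20} to the basis.

S(f_3,g_4): lcm = xyz. S = \tfrac{1}{4}xy + \tfrac{1}{4}x + \tfrac{1}{4}y^{2}z - \tfrac{1}{5}yz^{2} - \tfrac{1}{4}yz - \tfrac{1}{2}z.
  reduce S modulo (f_1, f_2, f_3, g_4, g_5):
  remainder \tfrac{1}{4}y - \tfrac{11}{20}z + \tfrac{1}{4} ≠ 0; add g_6 = \tfrac{1}{4}y - \tfrac{11}{20}z + \tfrac{1}{4} to the basis.

S(g_4,g_6): lcm = yz. S = -\tfrac{1}{4}y + \tfrac{11}{5}z^{2} - z - \tfrac{1}{4}.
  reduce S modulo (f_1, f_2, f_3, g_4, g_5, g_6):
  remainder \tfrac{11}{5}z^{2} - \tfrac{31}{20}z ≠ 0; add g_7 = \tfrac{11}{5}z^{2} - \tfrac{31}{20}z to the basis.

The other S-polynomials (S(f_2,f_3), S(f_1,g_4), S(f_2,g_4), S(f_1,g_5), S(f_2,g_5), S(f_3,g_5), S(g_4,g_5), S(f_1,g_6), S(f_2,g_6), S(f_3,g_6), S(g_5,g_6), S(f_1,g_7), S(f_2,g_7), S(f_3,g_7), S(g_4,g_7), S(g_5,g_7), S(g_6,g_7)) all reduce to 0 modulo the current basis, so we have a Gröbner basis.
Inter-reduce: drop elements whose leading term is divisible by another's, tail-reduce, and make monic.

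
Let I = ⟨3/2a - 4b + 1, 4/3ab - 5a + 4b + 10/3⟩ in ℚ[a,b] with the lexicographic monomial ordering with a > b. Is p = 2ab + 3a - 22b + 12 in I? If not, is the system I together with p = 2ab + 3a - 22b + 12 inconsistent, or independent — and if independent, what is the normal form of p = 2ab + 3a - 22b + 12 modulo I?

First compute the reduced Gröbner basis of I by Buchberger's algorithm.
f_1 = 3/2a - 4b + 1, LT = a.
f_2 = 4/3ab - 5a + 4b + 10/3, LT = ab.

S(f_1,f_2): lcm = ab. S = 15/4a - 8/3b² - 7/3b - 5/2.
  reduce S modulo (f_1, f_2):
  remainder -8/3b² + 23/3b - 5 ≠ 0; add h_3 = -8/3b² + 23/3b - 5 to the basis.

The other S-polynomials (S(f_1,h_3), S(f_2,h_3)) all reduce to 0 modulo the current basis, so we have a Gröbner basis.
Inter-reduce: drop elements whose leading term is divisible by another's, tail-reduce, and make monic.
Reduced Gröbner basis: {a - 8/3b + ⅔, b² - 23/8b + 15/8}.
Label its elements g_1 = a - 8/3b + ⅔, g_2 = b² - 23/8b + 15/8.

Reduce p = 2ab + 3a - 22b + 12 modulo G:
  leading term ab: subtract (2b)·g_1 from 2ab + 3a - 22b + 12 → 3a + 16/3b² - 70/3b + 12
  leading term a: subtract (3)·g_1 from 3a + 16/3b² - 70/3b + 12 → 16/3b² - 46/3b + 10
  leading term b²: subtract (16/3)·g_2 from 16/3b² - 46/3b + 10 → 0
  normal form = 0.
Since the normal form is 0, p ∈ I.

The remainder on division by a Gröbner basis is unique — it is the normal form.

2ab + 3a - 22b + 12 lies in I (it reduces to 0).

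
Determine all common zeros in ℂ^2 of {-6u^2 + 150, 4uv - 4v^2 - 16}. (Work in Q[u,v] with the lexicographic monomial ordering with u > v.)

Compute a lex Gröbner basis by Buchberger's algorithm.
f_1 = -6u^2 + 150, LT = u^2.
f_2 = 4uv - 4v^2 - 16, LT = uv.

S(f_1,f_2): lcm = u^2v. S = uv^2 + 4u - 25v.
  leading term uv^2: subtract (1/4v)·f_2 from uv^2 + 4u - 25v → 4u + v^3 - 21v
  leading term u: no divisor's leading term divides it; move 4u to the remainder.
  leading term v^3: no divisor's leading term divides it; move v^3 to the remainder.
  leading term v: no divisor's leading term divides it; move -21v to the remainder.
  remainder 4u + v^3 - 21v ≠ 0; add h_3 = 4u + v^3 - 21v to the basis.

S(f_1,h_3): lcm = u^2. S = -1/4uv^3 + 21/4uv - 25.
  leading term uv^3: subtract (-1/16v^2)·f_2 from -1/4uv^3 + 21/4uv - 25 → 21/4uv - 1/4v^4 - v^2 - 25
  leading term uv: subtract (21/16)·f_2 from 21/4uv - 1/4v^4 - v^2 - 25 → -1/4v^4 + 17/4v^2 - 4
  leading term v^4: no divisor's leading term divides it; move -1/4v^4 to the remainder.
  leading term v^2: no divisor's leading term divides it; move 17/4v^2 to the remainder.
  leading term 1: no divisor's leading term divides it; move -4 to the remainder.
  remainder -1/4v^4 + 17/4v^2 - 4 ≠ 0; add h_4 = -1/4v^4 + 17/4v^2 - 4 to the basis.

The other S-polynomials (S(f_2,h_3), S(f_1,h_4), S(f_2,h_4), S(h_3,h_4)) all reduce to 0 modulo the current basis, so we have a Gröbner basis.
Inter-reduce: drop elements whose leading term is divisible by another's, tail-reduce, and make monic.
Reduced Gröbner basis: {u + 1/4v^3 - 21/4v, v^4 - 17v^2 + 16}.

The lex basis is triangular: the last element involves only v. Solving v^4 - 17v^2 + 16 = 0 gives v ∈ {-4, -1, 1, 4}; substituting each value into the earlier elements determines the remaining variables.
  v = -4: the earlier basis element becomes u + 5 = 0, giving u = -5 — point (-5, -4).
  v = -1: the earlier basis element becomes u + 5 = 0, giving u = -5 — point (-5, -1).
  v = 1: the earlier basis element becomes u - 5 = 0, giving u = 5 — point (5, 1).
  v = 4: the earlier basis element becomes u - 5 = 0, giving u = 5 — point (5, 4).
Substituting each solution back into the original system confirms all equations vanish.

{(-5, -4), (-5, -1), (5, 1), (5, 4)}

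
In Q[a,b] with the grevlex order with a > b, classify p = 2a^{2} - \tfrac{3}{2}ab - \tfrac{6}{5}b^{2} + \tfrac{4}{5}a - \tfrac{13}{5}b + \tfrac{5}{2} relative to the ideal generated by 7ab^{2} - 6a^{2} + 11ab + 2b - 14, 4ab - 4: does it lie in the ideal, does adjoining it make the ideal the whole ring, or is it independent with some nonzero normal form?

2a^{2} - \tfrac{3}{2}ab - \tfrac{6}{5}b^{2} + \tfrac{4}{5}a - \tfrac{13}{5}b + \tfrac{5}{2} lies in I (it reduces to 0).

First compute the reduced Gröbner basis of I by Buchberger's algorithm.
f_1 = 7ab^{2} - 6a^{2} + 11ab + 2b - 14, LT = ab^{2}.
f_2 = 4ab - 4, LT = ab.

S(f_1,f_2): lcm = ab^{2}. S = -\tfrac{6}{7}a^{2} + \tfrac{11}{7}ab + \tfrac{9}{7}b - 2.
  leading term a^{2}: no divisor's leading term divides it; move -\tfrac{6}{7}a^{2} to the remainder.
  leading term ab: subtract (\tfrac{11}{28})·f_2 from \tfrac{11}{7}ab + \tfrac{9}{7}b - 2 → \tfrac{9}{7}b - \tfrac{3}{7}
  leading term b: no divisor's leading term divides it; move \tfrac{9}{7}b to the remainder.
  leading term 1: no divisor's leading term divides it; move -\tfrac{3}{7} to the remainder.
  remainder -\tfrac{6}{7}a^{2} + \tfrac{9}{7}b - \tfrac{3}{7} ≠ 0; add h_3 = -\tfrac{6}{7}a^{2} + \tfrac{9}{7}b - \tfrac{3}{7} to the basis.

S(f_1,h_3): lcm = a^{2}b^{2}. S = -\tfrac{6}{7}a^{3} + \tfrac{11}{7}a^{2}b + \tfrac{3}{2}b^{3} + \tfrac{2}{7}ab - \tfrac{1}{2}b^{2} - 2a.
  leading term a^{3}: subtract (a)·h_3 from -\tfrac{6}{7}a^{3} + \tfrac{11}{7}a^{2}b + \tfrac{3}{2}b^{3} + \tfrac{2}{7}ab - \tfrac{1}{2}b^{2} - 2a → \tfrac{11}{7}a^{2}b + \tfrac{3}{2}b^{3} - ab - \tfrac{1}{2}b^{2} - \tfrac{11}{7}a
  leading term a^{2}b: subtract (\tfrac{11}{28}a)·f_2 from \tfrac{11}{7}a^{2}b + \tfrac{3}{2}b^{3} - ab - \tfrac{1}{2}b^{2} - \tfrac{11}{7}a → \tfrac{3}{2}b^{3} - ab - \tfrac{1}{2}b^{2}
  leading term b^{3}: no divisor's leading term divides it; move \tfrac{3}{2}b^{3} to the remainder.
  leading term ab: subtract (-\tfrac{1}{4})·f_2 from -ab - \tfrac{1}{2}b^{2} → -\tfrac{1}{2}b^{2} - 1
  leading term b^{2}: no divisor's leading term divides it; move -\tfrac{1}{2}b^{2} to the remainder.
  leading term 1: no divisor's leading term divides it; move -1 to the remainder.
  remainder \tfrac{3}{2}b^{3} - \tfrac{1}{2}b^{2} - 1 ≠ 0; add h_4 = \tfrac{3}{2}b^{3} - \tfrac{1}{2}b^{2} - 1 to the basis.

S(f_2,h_3): lcm = a^{2}b. S = \tfrac{3}{2}b^{2} - a - \tfrac{1}{2}b.
  leading term b^{2}: no divisor's leading term divides it; move \tfrac{3}{2}b^{2} to the remainder.
  leading term a: no divisor's leading term divides it; move -a to the remainder.
  leading term b: no divisor's leading term divides it; move -\tfrac{1}{2}b to the remainder.
  remainder \tfrac{3}{2}b^{2} - a - \tfrac{1}{2}b ≠ 0; add h_5 = \tfrac{3}{2}b^{2} - a - \tfrac{1}{2}b to the basis.

The other S-polynomials (S(f_1,h_4), S(f_2,h_4), S(h_3,h_4), S(f_1,h_5), S(f_2,h_5), S(h_3,h_5), S(h_4,h_5)) all reduce to 0 modulo the current basis, so we have a Gröbner basis.
Inter-reduce: drop elements whose leading term is divisible by another's, tail-reduce, and make monic.
Reduced Gröbner basis: {a^{2} - \tfrac{3}{2}b + \tfrac{1}{2}, ab - 1, b^{2} - \tfrac{2}{3}a - \tfrac{1}{3}b}.
Label its elements g_1 = a^{2} - \tfrac{3}{2}b + \tfrac{1}{2}, g_2 = ab - 1, g_3 = b^{2} - \tfrac{2}{3}a - \tfrac{1}{3}b.

Reduce p = 2a^{2} - \tfrac{3}{2}ab - \tfrac{6}{5}b^{2} + \tfrac{4}{5}a - \tfrac{13}{5}b + \tfrac{5}{2} modulo G:
  leading term a^{2}: subtract (2)·g_1 from 2a^{2} - \tfrac{3}{2}ab - \tfrac{6}{5}b^{2} + \tfrac{4}{5}a - \tfrac{13}{5}b + \tfrac{5}{2} → -\tfrac{3}{2}ab - \tfrac{6}{5}b^{2} + \tfrac{4}{5}a + \tfrac{2}{5}b + \tfrac{3}{2}
  leading term ab: subtract (-\tfrac{3}{2})·g_2 from -\tfrac{3}{2}ab - \tfrac{6}{5}b^{2} + \tfrac{4}{5}a + \tfrac{2}{5}b + \tfrac{3}{2} → -\tfrac{6}{5}b^{2} + \tfrac{4}{5}a + \tfrac{2}{5}b
  leading term b^{2}: subtract (-\tfrac{6}{5})·g_3 from -\tfrac{6}{5}b^{2} + \tfrac{4}{5}a + \tfrac{2}{5}b → 0
  normal form = 0.
Since the normal form is 0, p ∈ I.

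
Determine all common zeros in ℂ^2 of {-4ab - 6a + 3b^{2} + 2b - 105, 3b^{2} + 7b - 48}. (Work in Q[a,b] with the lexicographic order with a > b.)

Compute a lex Gröbner basis by Buchberger's algorithm.
f_1 = -4ab - 6a + 3b^{2} + 2b - 105, LT = ab.
f_2 = 3b^{2} + 7b - 48, LT = b^{2}.

S(f_1,f_2): lcm = ab^{2}. S = -\tfrac{5}{6}ab + 16a - \tfrac{3}{4}b^{3} - \tfrac{1}{2}b^{2} + \tfrac{105}{4}b.
  leading term ab: subtract (\tfrac{5}{24})·f_1 from -\tfrac{5}{6}ab + 16a - \tfrac{3}{4}b^{3} - \tfrac{1}{2}b^{2} + \tfrac{105}{4}b → \tfrac{69}{4}a - \tfrac{3}{4}b^{3} - \tfrac{9}{8}b^{2} + \tfrac{155}{6}b + \tfrac{175}{8}
  leading term a: no divisor's leading term divides it; move \tfrac{69}{4}a to the remainder.
  leading term b^{3}: subtract (-\tfrac{1}{4}b)·f_2 from -\tfrac{3}{4}b^{3} - \tfrac{9}{8}b^{2} + \tfrac{155}{6}b + \tfrac{175}{8} → \tfrac{5}{8}b^{2} + \tfrac{83}{6}b + \tfrac{175}{8}
  leading term b^{2}: subtract (\tfrac{5}{24})·f_2 from \tfrac{5}{8}b^{2} + \tfrac{83}{6}b + \tfrac{175}{8} → \tfrac{99}{8}b + \tfrac{255}{8}
  leading term b: no divisor's leading term divides it; move \tfrac{99}{8}b to the remainder.
  leading term 1: no divisor's leading term divides it; move \tfrac{255}{8} to the remainder.
  remainder \tfrac{69}{4}a + \tfrac{99}{8}b + \tfrac{255}{8} ≠ 0; add h_3 = \tfrac{69}{4}a + \tfrac{99}{8}b + \tfrac{255}{8} to the basis.

The other S-polynomials (S(f_1,h_3), S(f_2,h_3)) all reduce to 0 modulo the current basis, so we have a Gröbner basis.
Inter-reduce: drop elements whose leading term is divisible by another's, tail-reduce, and make monic.
Reduced Gröbner basis: {a + \tfrac{33}{46}b + \tfrac{85}{46}, b^{2} + \tfrac{7}{3}b - 16}.

A lex Gröbner basis eliminates variables successively. Here b^{2} + \tfrac{7}{3}b - 16 depends only on b, with roots {-16/3, 3}; lifting each root through the earlier basis elements recovers the full solutions.
  b = -16/3: the earlier basis element becomes a - \tfrac{91}{46} = 0, giving a = 91/46 — point (91/46, -16/3).
  b = 3: the earlier basis element becomes a + 4 = 0, giving a = -4 — point (-4, 3).
Each listed point satisfies every original equation (direct substitution).
This is the nonlinear analogue of row-reducing a linear system.

{(91/46, -16/3), (-4, 3)}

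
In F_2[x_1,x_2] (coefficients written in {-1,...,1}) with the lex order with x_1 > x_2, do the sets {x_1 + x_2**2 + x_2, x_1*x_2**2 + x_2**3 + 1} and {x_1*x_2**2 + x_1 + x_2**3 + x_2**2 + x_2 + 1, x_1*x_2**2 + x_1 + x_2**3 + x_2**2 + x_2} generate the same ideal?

Equality of ideals is decidable: compute both reduced Gröbner bases (unique for the ordering) and check whether they agree.
Buchberger on the first generating set:
f_1 = x_1 + x_2**2 + x_2, LT = x_1.
f_2 = x_1*x_2**2 + x_2**3 + 1, LT = x_1*x_2**2.

S(f_1,f_2): lcm = x_1*x_2**2. S = x_2**4 + 1.
  leading term x_2**4: no divisor's leading term divides it; move x_2**4 to the remainder.
  leading term 1: no divisor's leading term divides it; move 1 to the remainder.
  remainder x_2**4 + 1 ≠ 0; add g_3 = x_2**4 + 1 to the basis.

The other S-polynomials (S(f_1,g_3), S(f_2,g_3)) all reduce to 0 modulo the current basis, so we have a Gröbner basis.
Inter-reduce: drop elements whose leading term is divisible by another's, tail-reduce, and make monic.
Reduced Gröbner basis: {x_1 + x_2**2 + x_2, x_2**4 + 1}.

Buchberger on the second generating set:
h_1 = x_1*x_2**2 + x_1 + x_2**3 + x_2**2 + x_2 + 1, LT = x_1*x_2**2.
h_2 = x_1*x_2**2 + x_1 + x_2**3 + x_2**2 + x_2, LT = x_1*x_2**2.

S(h_1,h_2): lcm = x_1*x_2**2. S = 1.
  leading term 1: no divisor's leading term divides it; move 1 to the remainder.
  remainder 1 ≠ 0; add k_3 = 1 to the basis.

The other S-polynomials (S(h_1,k_3), S(h_2,k_3)) all reduce to 0 modulo the current basis, so we have a Gröbner basis.
Inter-reduce: drop elements whose leading term is divisible by another's, tail-reduce, and make monic.
Reduced Gröbner basis: {1}.

The bases are distinct; the ideals are different.
The choice of monomial ordering does not affect the verdict — as long as both bases are computed under the same ordering, their equality decides ideal equality.

No, the ideals differ.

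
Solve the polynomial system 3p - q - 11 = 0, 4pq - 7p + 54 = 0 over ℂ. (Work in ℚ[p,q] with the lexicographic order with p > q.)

Compute a lex Gröbner basis by Buchberger's algorithm.
f_1 = 3p - q - 11, LT = p.
f_2 = 4pq - 7p + 54, LT = pq.

S(f_1,f_2): lcm = pq. S = 7/4p - ⅓q² - 11/3q - 27/2.
  leading term p: subtract (7/12)·f_1 from 7/4p - ⅓q² - 11/3q - 27/2 → -⅓q² - 37/12q - 85/12
  leading term q²: no divisor's leading term divides it; move -⅓q² to the remainder.
  leading term q: no divisor's leading term divides it; move -37/12q to the remainder.
  leading term 1: no divisor's leading term divides it; move -85/12 to the remainder.
  remainder -⅓q² - 37/12q - 85/12 ≠ 0; add h_3 = -⅓q² - 37/12q - 85/12 to the basis.

The other S-polynomials (S(f_1,h_3), S(f_2,h_3)) all reduce to 0 modulo the current basis, so we have a Gröbner basis.
Inter-reduce: drop elements whose leading term is divisible by another's, tail-reduce, and make monic.
Reduced Gröbner basis: {p - ⅓q - 11/3, q² + 37/4q + 85/4}.

From the last basis element, q² + 37/4q + 85/4 = 0, so q takes values in {-5, -17/4}. Each choice, substituted upward through the basis, yields the corresponding point(s) of the solution set.
  q = -5: the earlier basis element becomes p - 2 = 0, giving p = 2 — point (2, -5).
  q = -17/4: the earlier basis element becomes p - 9/4 = 0, giving p = 9/4 — point (9/4, -17/4).

{(2, -5), (9/4, -17/4)}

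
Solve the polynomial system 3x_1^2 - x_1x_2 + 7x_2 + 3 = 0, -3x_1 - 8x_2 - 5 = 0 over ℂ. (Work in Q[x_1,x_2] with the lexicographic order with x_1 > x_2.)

Compute a lex Gröbner basis by Buchberger's algorithm.
f_1 = 3x_1^2 - x_1x_2 + 7x_2 + 3, LT = x_1^2.
f_2 = -3x_1 - 8x_2 - 5, LT = x_1.

S(f_1,f_2): lcm = x_1^2. S = -3x_1x_2 - 5/3x_1 + 7/3x_2 + 1.
  leading term x_1x_2: subtract (x_2)·f_2 from -3x_1x_2 - 5/3x_1 + 7/3x_2 + 1 → -5/3x_1 + 8x_2^2 + 22/3x_2 + 1
  leading term x_1: subtract (5/9)·f_2 from -5/3x_1 + 8x_2^2 + 22/3x_2 + 1 → 8x_2^2 + 106/9x_2 + 34/9
  leading term x_2^2: no divisor's leading term divides it; move 8x_2^2 to the remainder.
  leading term x_2: no divisor's leading term divides it; move 106/9x_2 to the remainder.
  leading term 1: no divisor's leading term divides it; move 34/9 to the remainder.
  remainder 8x_2^2 + 106/9x_2 + 34/9 ≠ 0; add h_3 = 8x_2^2 + 106/9x_2 + 34/9 to the basis.

S(f_1,h_3): leading monomials are coprime, so the S-polynomial reduces to 0 (Buchberger's first criterion).
S(f_2,h_3): leading monomials are coprime, so the S-polynomial reduces to 0 (Buchberger's first criterion).
Every S-polynomial of the final basis reduces to 0, so we have a Gröbner basis.
Inter-reduce: drop elements whose leading term is divisible by another's, tail-reduce, and make monic.
Reduced Gröbner basis: {x_1 + 8/3x_2 + 5/3, x_2^2 + 53/36x_2 + 17/36}.

The lex basis is triangular: the last element involves only x_2. Solving x_2^2 + 53/36x_2 + 17/36 = 0 gives x_2 ∈ {-1, -17/36}; substituting each value into the earlier elements determines the remaining variables.
  x_2 = -1: the earlier basis element becomes x_1 - 1 = 0, giving x_1 = 1 — point (1, -1).
  x_2 = -17/36: the earlier basis element becomes x_1 + 11/27 = 0, giving x_1 = -11/27 — point (-11/27, -17/36).
Substituting each solution back into the original system confirms all equations vanish.

{(1, -1), (-11/27, -17/36)}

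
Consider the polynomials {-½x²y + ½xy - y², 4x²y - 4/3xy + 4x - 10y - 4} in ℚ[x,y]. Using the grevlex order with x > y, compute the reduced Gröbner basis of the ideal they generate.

G = {x³ - 2x² + 6y² - 2x + 11/2y + 3, y³ - ⅙x² + 8/9y² + 11/24x - 11/48y - 7/24, xy - 3y² + 3/2x - 15/4y - 3/2}

f_1 = -½x²y + ½xy - y², LT = x²y.
f_2 = 4x²y - 4/3xy + 4x - 10y - 4, LT = x²y.

S(f_1,f_2): lcm = x²y. S = -⅔xy + 2y² - x + 5/2y + 1.
  leading term xy: no divisor's leading term divides it; move -⅔xy to the remainder.
  leading term y²: no divisor's leading term divides it; move 2y² to the remainder.
  leading term x: no divisor's leading term divides it; move -x to the remainder.
  leading term y: no divisor's leading term divides it; move 5/2y to the remainder.
  leading term 1: no divisor's leading term divides it; move 1 to the remainder.
  remainder -⅔xy + 2y² - x + 5/2y + 1 ≠ 0; add g_3 = -⅔xy + 2y² - x + 5/2y + 1 to the basis.

S(f_1,g_3): lcm = x²y. S = 3xy² - 3/2x² + 11/4xy + 2y² + 3/2x.
  leading term xy²: subtract (-9/2y)·g_3 from 3xy² - 3/2x² + 11/4xy + 2y² + 3/2x → 9y³ - 3/2x² - 7/4xy + 53/4y² + 3/2x + 9/2y
  leading term y³: no divisor's leading term divides it; move 9y³ to the remainder.
  leading term x²: no divisor's leading term divides it; move -3/2x² to the remainder.
  leading term xy: subtract (21/8)·g_3 from -7/4xy + 53/4y² + 3/2x + 9/2y → 8y² + 33/8x - 33/16y - 21/8
  leading term y²: no divisor's leading term divides it; move 8y² to the remainder.
  leading term x: no divisor's leading term divides it; move 33/8x to the remainder.
  leading term y: no divisor's leading term divides it; move -33/16y to the remainder.
  leading term 1: no divisor's leading term divides it; move -21/8 to the remainder.
  remainder 9y³ - 3/2x² + 8y² + 33/8x - 33/16y - 21/8 ≠ 0; add g_4 = 9y³ - 3/2x² + 8y² + 33/8x - 33/16y - 21/8 to the basis.

S(f_1,g_4): lcm = x²y³. S = ⅙x⁴ - 8/9x²y² - xy³ + 2y⁴ - 11/24x³ + 11/48x²y + 7/24x².
  leading term x⁴: no divisor's leading term divides it; move ⅙x⁴ to the remainder.
  leading term x²y²: subtract (16/9y)·f_1 from -8/9x²y² - xy³ + 2y⁴ - 11/24x³ + 11/48x²y + 7/24x² → -xy³ + 2y⁴ - 11/24x³ + 11/48x²y - 8/9xy² + 16/9y³ + 7/24x²
  leading term xy³: subtract (3/2y²)·g_3 from -xy³ + 2y⁴ - 11/24x³ + 11/48x²y - 8/9xy² + 16/9y³ + 7/24x² → -y⁴ - 11/24x³ + 11/48x²y + 11/18xy² - 71/36y³ + 7/24x² - 3/2y²
  leading term y⁴: subtract (-1/9y)·g_4 from -y⁴ - 11/24x³ + 11/48x²y + 11/18xy² - 71/36y³ + 7/24x² - 3/2y² → -11/24x³ + 1/16x²y + 11/18xy² - 13/12y³ + 7/24x² + 11/24xy - 83/48y² - 7/24y
  leading term x³: no divisor's leading term divides it; move -11/24x³ to the remainder.
  leading term x²y: subtract (-⅛)·f_1 from 1/16x²y + 11/18xy² - 13/12y³ + 7/24x² + 11/24xy - 83/48y² - 7/24y → 11/18xy² - 13/12y³ + 7/24x² + 25/48xy - 89/48y² - 7/24y
  leading term xy²: subtract (-11/12y)·g_3 from 11/18xy² - 13/12y³ + 7/24x² + 25/48xy - 89/48y² - 7/24y → ¾y³ + 7/24x² - 19/48xy + 7/16y² + ⅝y
  leading term y³: subtract (1/12)·g_4 from ¾y³ + 7/24x² - 19/48xy + 7/16y² + ⅝y → 5/12x² - 19/48xy - 11/48y² - 11/32x + 51/64y + 7/32
  leading term x²: no divisor's leading term divides it; move 5/12x² to the remainder.
  leading term xy: subtract (19/32)·g_3 from -19/48xy - 11/48y² - 11/32x + 51/64y + 7/32 → -17/12y² + ¼x - 11/16y - ⅜
  leading term y²: no divisor's leading term divides it; move -17/12y² to the remainder.
  leading term x: no divisor's leading term divides it; move ¼x to the remainder.
  leading term y: no divisor's leading term divides it; move -11/16y to the remainder.
  leading term 1: no divisor's leading term divides it; move -⅜ to the remainder.
  remainder ⅙x⁴ - 11/24x³ + 5/12x² - 17/12y² + ¼x - 11/16y - ⅜ ≠ 0; add g_5 = ⅙x⁴ - 11/24x³ + 5/12x² - 17/12y² + ¼x - 11/16y - ⅜ to the basis.

S(g_3,g_4): lcm = xy³. S = -3y⁴ + ⅙x³ + 11/18xy² - 15/4y³ - 11/24x² + 11/48xy - 3/2y² + 7/24x.
  leading term y⁴: subtract (-⅓y)·g_4 from -3y⁴ + ⅙x³ + 11/18xy² - 15/4y³ - 11/24x² + 11/48xy - 3/2y² + 7/24x → ⅙x³ - ½x²y + 11/18xy² - 13/12y³ - 11/24x² + 77/48xy - 35/16y² + 7/24x - ⅞y
  leading term x³: no divisor's leading term divides it; move ⅙x³ to the remainder.
  leading term x²y: subtract (1)·f_1 from -½x²y + 11/18xy² - 13/12y³ - 11/24x² + 77/48xy - 35/16y² + 7/24x - ⅞y → 11/18xy² - 13/12y³ - 11/24x² + 53/48xy - 19/16y² + 7/24x - ⅞y
  leading term xy²: subtract (-11/12y)·g_3 from 11/18xy² - 13/12y³ - 11/24x² + 53/48xy - 19/16y² + 7/24x - ⅞y → ¾y³ - 11/24x² + 3/16xy + 53/48y² + 7/24x + 1/24y
  leading term y³: subtract (1/12)·g_4 from ¾y³ - 11/24x² + 3/16xy + 53/48y² + 7/24x + 1/24y → -⅓x² + 3/16xy + 7/16y² - 5/96x + 41/192y + 7/32
  leading term x²: no divisor's leading term divides it; move -⅓x² to the remainder.
  leading term xy: subtract (-9/32)·g_3 from 3/16xy + 7/16y² - 5/96x + 41/192y + 7/32 → y² - ⅓x + 11/12y + ½
  leading term y²: no divisor's leading term divides it; move y² to the remainder.
  leading term x: no divisor's leading term divides it; move -⅓x to the remainder.
  leading term y: no divisor's leading term divides it; move 11/12y to the remainder.
  leading term 1: no divisor's leading term divides it; move ½ to the remainder.
  remainder ⅙x³ - ⅓x² + y² - ⅓x + 11/12y + ½ ≠ 0; add g_6 = ⅙x³ - ⅓x² + y² - ⅓x + 11/12y + ½ to the basis.

The other S-polynomials (S(f_2,g_3), S(f_2,g_4), S(f_1,g_5), S(f_2,g_5), S(g_3,g_5), S(g_4,g_5), S(f_1,g_6), S(f_2,g_6), S(g_3,g_6), S(g_4,g_6), S(g_5,g_6)) all reduce to 0 modulo the current basis, so we have a Gröbner basis.
Inter-reduce: drop elements whose leading term is divisible by another's, tail-reduce, and make monic.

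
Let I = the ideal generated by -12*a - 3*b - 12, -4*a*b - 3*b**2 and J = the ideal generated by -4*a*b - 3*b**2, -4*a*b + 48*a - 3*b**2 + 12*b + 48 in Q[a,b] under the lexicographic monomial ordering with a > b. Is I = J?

Since reduced Gröbner bases are canonical representatives of ideals under a given ordering, it suffices to compute and compare them.
Buchberger on the first generating set:
f_1 = -12*a - 3*b - 12, LT = a.
f_2 = -4*a*b - 3*b**2, LT = a*b.

S(f_1,f_2): lcm = a*b. S = -1/2*b**2 + b.
  leading term b**2: no divisor's leading term divides it; move -1/2*b**2 to the remainder.
  leading term b: no divisor's leading term divides it; move b to the remainder.
  remainder -1/2*b**2 + b ≠ 0; add g_3 = -1/2*b**2 + b to the basis.

S(f_1,g_3): leading monomials are coprime, so the S-polynomial reduces to 0 (Buchberger's first criterion).
S(f_2,g_3): lcm = a*b**2. S = 2*a*b + 3/4*b**3.
  leading term a*b: subtract (-1/6*b)·f_1 from 2*a*b + 3/4*b**3 → 3/4*b**3 - 1/2*b**2 - 2*b
  leading term b**3: subtract (-3/2*b)·g_3 from 3/4*b**3 - 1/2*b**2 - 2*b → b**2 - 2*b
  leading term b**2: subtract (-2)·g_3 from b**2 - 2*b → 0
  remainder 0.

Every S-polynomial of the final basis reduces to 0, so we have a Gröbner basis.
Inter-reduce: drop elements whose leading term is divisible by another's, tail-reduce, and make monic.
Reduced Gröbner basis: {a + 1/4*b + 1, b**2 - 2*b}.

Buchberger on the second generating set:
h_1 = -4*a*b - 3*b**2, LT = a*b.
h_2 = -4*a*b + 48*a - 3*b**2 + 12*b + 48, LT = a*b.

S(h_1,h_2): lcm = a*b. S = 12*a + 3*b + 12.
  leading term a: no divisor's leading term divides it; move 12*a to the remainder.
  leading term b: no divisor's leading term divides it; move 3*b to the remainder.
  leading term 1: no divisor's leading term divides it; move 12 to the remainder.
  remainder 12*a + 3*b + 12 ≠ 0; add k_3 = 12*a + 3*b + 12 to the basis.

S(h_1,k_3): lcm = a*b. S = 1/2*b**2 - b.
  leading term b**2: no divisor's leading term divides it; move 1/2*b**2 to the remainder.
  leading term b: no divisor's leading term divides it; move -b to the remainder.
  remainder 1/2*b**2 - b ≠ 0; add k_4 = 1/2*b**2 - b to the basis.

S(h_2,k_3): lcm = a*b. S = -12*a + 1/2*b**2 - 4*b - 12.
  leading term a: subtract (-1)·k_3 from -12*a + 1/2*b**2 - 4*b - 12 → 1/2*b**2 - b
  leading term b**2: subtract (1)·k_4 from 1/2*b**2 - b → 0
  remainder 0.

S(h_1,k_4): lcm = a*b**2. S = 2*a*b + 3/4*b**3.
  leading term a*b: subtract (-1/2)·h_1 from 2*a*b + 3/4*b**3 → 3/4*b**3 - 3/2*b**2
  leading term b**3: subtract (3/2*b)·k_4 from 3/4*b**3 - 3/2*b**2 → 0
  remainder 0.

S(h_2,k_4): lcm = a*b**2. S = -10*a*b + 3/4*b**3 - 3*b**2 - 12*b.
  leading term a*b: subtract (5/2)·h_1 from -10*a*b + 3/4*b**3 - 3*b**2 - 12*b → 3/4*b**3 + 9/2*b**2 - 12*b
  leading term b**3: subtract (3/2*b)·k_4 from 3/4*b**3 + 9/2*b**2 - 12*b → 6*b**2 - 12*b
  leading term b**2: subtract (12)·k_4 from 6*b**2 - 12*b → 0
  remainder 0.

S(k_3,k_4): leading monomials are coprime, so the S-polynomial reduces to 0 (Buchberger's first criterion).
Every S-polynomial of the final basis reduces to 0, so we have a Gröbner basis.
Inter-reduce: drop elements whose leading term is divisible by another's, tail-reduce, and make monic.
Reduced Gröbner basis: {a + 1/4*b + 1, b**2 - 2*b}.

Same reduced basis, so the two generating sets span the same ideal.

Yes, the ideals are equal.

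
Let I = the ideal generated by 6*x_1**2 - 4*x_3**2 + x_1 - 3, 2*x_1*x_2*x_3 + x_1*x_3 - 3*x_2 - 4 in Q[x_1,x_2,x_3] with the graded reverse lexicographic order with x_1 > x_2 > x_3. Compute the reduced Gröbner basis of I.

G = {x_2*x_3**3 + 1/2*x_3**3 - 9/4*x_1*x_2 + 3/4*x_2*x_3 - 3*x_1 - 3/8*x_2 + 3/8*x_3 - 1/2, x_1*x_2*x_3 + 1/2*x_1*x_3 - 3/2*x_2 - 2, x_1**2 - 2/3*x_3**2 + 1/6*x_1 - 1/2}

f_1 = 6*x_1**2 - 4*x_3**2 + x_1 - 3, LT = x_1**2.
f_2 = 2*x_1*x_2*x_3 + x_1*x_3 - 3*x_2 - 4, LT = x_1*x_2*x_3.

S(f_1,f_2): lcm = x_1**2*x_2*x_3. S = -2/3*x_2*x_3**3 - 1/2*x_1**2*x_3 + 1/6*x_1*x_2*x_3 + 3/2*x_1*x_2 - 1/2*x_2*x_3 + 2*x_1.
  leading term x_2*x_3**3: no divisor's leading term divides it; move -2/3*x_2*x_3**3 to the remainder.
  leading term x_1**2*x_3: subtract (-1/12*x_3)·f_1 from -1/2*x_1**2*x_3 + 1/6*x_1*x_2*x_3 + 3/2*x_1*x_2 - 1/2*x_2*x_3 + 2*x_1 → 1/6*x_1*x_2*x_3 - 1/3*x_3**3 + 3/2*x_1*x_2 + 1/12*x_1*x_3 - 1/2*x_2*x_3 + 2*x_1 - 1/4*x_3
  leading term x_1*x_2*x_3: subtract (1/12)·f_2 from 1/6*x_1*x_2*x_3 - 1/3*x_3**3 + 3/2*x_1*x_2 + 1/12*x_1*x_3 - 1/2*x_2*x_3 + 2*x_1 - 1/4*x_3 → -1/3*x_3**3 + 3/2*x_1*x_2 - 1/2*x_2*x_3 + 2*x_1 + 1/4*x_2 - 1/4*x_3 + 1/3
  leading term x_3**3: no divisor's leading term divides it; move -1/3*x_3**3 to the remainder.
  leading term x_1*x_2: no divisor's leading term divides it; move 3/2*x_1*x_2 to the remainder.
  leading term x_2*x_3: no divisor's leading term divides it; move -1/2*x_2*x_3 to the remainder.
  leading term x_1: no divisor's leading term divides it; move 2*x_1 to the remainder.
  leading term x_2: no divisor's leading term divides it; move 1/4*x_2 to the remainder.
  leading term x_3: no divisor's leading term divides it; move -1/4*x_3 to the remainder.
  leading term 1: no divisor's leading term divides it; move 1/3 to the remainder.
  remainder -2/3*x_2*x_3**3 - 1/3*x_3**3 + 3/2*x_1*x_2 - 1/2*x_2*x_3 + 2*x_1 + 1/4*x_2 - 1/4*x_3 + 1/3 ≠ 0; add g_3 = -2/3*x_2*x_3**3 - 1/3*x_3**3 + 3/2*x_1*x_2 - 1/2*x_2*x_3 + 2*x_1 + 1/4*x_2 - 1/4*x_3 + 1/3 to the basis.

The other S-polynomials (S(f_1,g_3), S(f_2,g_3)) all reduce to 0 modulo the current basis, so we have a Gröbner basis.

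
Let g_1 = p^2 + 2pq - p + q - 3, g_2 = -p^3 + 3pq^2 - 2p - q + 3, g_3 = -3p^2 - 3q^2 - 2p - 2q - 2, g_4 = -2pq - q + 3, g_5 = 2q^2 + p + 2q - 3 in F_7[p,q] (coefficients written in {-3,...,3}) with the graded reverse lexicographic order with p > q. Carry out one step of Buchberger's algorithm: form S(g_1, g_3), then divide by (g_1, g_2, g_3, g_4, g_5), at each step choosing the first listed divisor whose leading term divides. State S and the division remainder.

lcm(LM(g_1), LM(g_3)) = p^2.
S = (lcm/LT(g_1))·g_1 − (lcm/LT(g_3))·g_3 = 2pq - q^2 + 3p - 2q + 1.
Reduce S modulo (g_1, g_2, g_3, g_4, g_5) in that order:
  leading term pq: subtract (-1)·g_4 from 2pq - q^2 + 3p - 2q + 1 → -q^2 + 3p - 3q - 3
  leading term q^2: subtract (3)·g_5 from -q^2 + 3p - 3q - 3 → -2q - 1
  leading term q: no divisor's leading term divides it; move -2q to the remainder.
  leading term 1: no divisor's leading term divides it; move -1 to the remainder.
The remainder -2q - 1 is nonzero, so it would be added as the next basis element.

S(g_1, g_3) = 2pq - q^2 + 3p - 2q + 1; remainder on division = -2q - 1.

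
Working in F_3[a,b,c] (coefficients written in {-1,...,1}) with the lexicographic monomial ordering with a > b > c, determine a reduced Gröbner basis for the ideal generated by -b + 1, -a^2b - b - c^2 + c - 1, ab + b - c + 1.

The reduced Gröbner basis is the canonical form of the ideal for this ordering.

f_1 = -b + 1, LT = b.
f_2 = -a^2b - b - c^2 + c - 1, LT = a^2b.
f_3 = ab + b - c + 1, LT = ab.

S(f_1,f_2): lcm = a^2b. S = -a^2 - b - c^2 + c - 1.
  reduce S modulo (f_1, f_2, f_3):
  remainder -a^2 - c^2 + c + 1 ≠ 0; add g_4 = -a^2 - c^2 + c + 1 to the basis.

S(f_1,f_3): lcm = ab. S = -a - b + c - 1.
  reduce S modulo (f_1, f_2, f_3, g_4):
  remainder -a + c + 1 ≠ 0; add g_5 = -a + c + 1 to the basis.

S(f_2,f_3): lcm = a^2b. S = -ab + ac - a + b + c^2 - c + 1.
  reduce S modulo (f_1, f_2, f_3, g_4, g_5):
  remainder -c^2 + c ≠ 0; add g_6 = -c^2 + c to the basis.

The other S-polynomials (S(f_1,g_4), S(f_2,g_4), S(f_3,g_4), S(f_1,g_5), S(f_2,g_5), S(f_3,g_5), S(g_4,g_5), S(f_1,g_6), S(f_2,g_6), S(f_3,g_6), S(g_4,g_6), S(g_5,g_6)) all reduce to 0 modulo the current basis, so we have a Gröbner basis.
Inter-reduce: drop elements whose leading term is divisible by another's, tail-reduce, and make monic.

G = {a - c - 1, b - 1, c^2 - c}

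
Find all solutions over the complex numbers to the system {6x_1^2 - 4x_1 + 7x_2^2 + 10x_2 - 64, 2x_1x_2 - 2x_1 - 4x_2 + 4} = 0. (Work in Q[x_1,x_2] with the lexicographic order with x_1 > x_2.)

Compute a lex Gröbner basis by Buchberger's algorithm.
f_1 = 6x_1^2 - 4x_1 + 7x_2^2 + 10x_2 - 64, LT = x_1^2.
f_2 = 2x_1x_2 - 2x_1 - 4x_2 + 4, LT = x_1x_2.

S(f_1,f_2): lcm = x_1^2x_2. S = x_1^2 + 4/3x_1x_2 - 2x_1 + 7/6x_2^3 + 5/3x_2^2 - 32/3x_2.
  leading term x_1^2: subtract (1/6)·f_1 from x_1^2 + 4/3x_1x_2 - 2x_1 + 7/6x_2^3 + 5/3x_2^2 - 32/3x_2 → 4/3x_1x_2 - 4/3x_1 + 7/6x_2^3 + 1/2x_2^2 - 37/3x_2 + 32/3
  leading term x_1x_2: subtract (2/3)·f_2 from 4/3x_1x_2 - 4/3x_1 + 7/6x_2^3 + 1/2x_2^2 - 37/3x_2 + 32/3 → 7/6x_2^3 + 1/2x_2^2 - 29/3x_2 + 8
  leading term x_2^3: no divisor's leading term divides it; move 7/6x_2^3 to the remainder.
  leading term x_2^2: no divisor's leading term divides it; move 1/2x_2^2 to the remainder.
  leading term x_2: no divisor's leading term divides it; move -29/3x_2 to the remainder.
  leading term 1: no divisor's leading term divides it; move 8 to the remainder.
  remainder 7/6x_2^3 + 1/2x_2^2 - 29/3x_2 + 8 ≠ 0; add h_3 = 7/6x_2^3 + 1/2x_2^2 - 29/3x_2 + 8 to the basis.

The other S-polynomials (S(f_1,h_3), S(f_2,h_3)) all reduce to 0 modulo the current basis, so we have a Gröbner basis.
Inter-reduce: drop elements whose leading term is divisible by another's, tail-reduce, and make monic.
Reduced Gröbner basis: {x_1^2 - 2/3x_1 + 7/6x_2^2 + 5/3x_2 - 32/3, x_1x_2 - x_1 - 2x_2 + 2, x_2^3 + 3/7x_2^2 - 58/7x_2 + 48/7}.

Elimination: the polynomial x_2^3 + 3/7x_2^2 - 58/7x_2 + 48/7 lies in the elimination ideal for x_2, so x_2 ∈ {-24/7, 1, 2}. For each such x_2, the remaining basis elements (now univariate) give the rest of the solution.
  x_2 = -24/7: the earlier basis elements become x_1^2 - 2/3x_1 - 8/3 = 0; -31/7x_1 + 62/7 = 0, giving x_1 = 2 — point (2, -24/7).
  x_2 = 1: the earlier basis element becomes x_1^2 - 2/3x_1 - 47/6 = 0, giving x_1 = 1/3 - sqrt(286)/6, 1/3 + sqrt(286)/6 — points (1/3 - sqrt(286)/6, 1), (1/3 + sqrt(286)/6, 1).
  x_2 = 2: the earlier basis elements become x_1^2 - 2/3x_1 - 8/3 = 0; x_1 - 2 = 0, giving x_1 = 2 — point (2, 2).

{(2, -24/7), (1/3 - sqrt(286)/6, 1), (1/3 + sqrt(286)/6, 1), (2, 2)}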